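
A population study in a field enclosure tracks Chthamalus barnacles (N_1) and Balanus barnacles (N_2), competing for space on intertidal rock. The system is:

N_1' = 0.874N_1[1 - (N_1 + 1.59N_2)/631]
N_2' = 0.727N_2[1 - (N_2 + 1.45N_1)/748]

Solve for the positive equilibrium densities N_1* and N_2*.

N_1* ≈ 428, N_2* ≈ 128

Setting both brackets to zero gives the nullclines N_1 + 1.59N_2 = 631 and 1.45N_1 + N_2 = 748.
Substituting N_2 = 748 - 1.45N_1 into the first: N_1(1 - 1.59·1.45) = 631 - 1.59·748.
So N_1* = -558/-1.31 = 428, and then N_2* = 748 - 1.45·428 = 128.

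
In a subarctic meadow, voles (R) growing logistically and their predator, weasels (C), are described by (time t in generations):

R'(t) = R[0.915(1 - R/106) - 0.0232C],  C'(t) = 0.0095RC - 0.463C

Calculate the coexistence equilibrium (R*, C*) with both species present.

R* ≈ 48.7, C* ≈ 21.3

From dC/dt = 0 with C > 0: 0.0095R* = 0.463, so R* = 48.7.
Substitute into dR/dt = 0: 0.915(1 - 48.7/106) = 0.0232C*.
The bracket is 0.54, giving C* = 0.494/0.0232 = 21.3.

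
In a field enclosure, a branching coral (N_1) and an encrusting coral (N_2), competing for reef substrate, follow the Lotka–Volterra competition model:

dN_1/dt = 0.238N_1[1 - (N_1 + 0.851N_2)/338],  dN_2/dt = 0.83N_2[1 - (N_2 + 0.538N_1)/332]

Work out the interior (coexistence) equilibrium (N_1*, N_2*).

Setting both brackets to zero gives the nullclines N_1 + 0.851N_2 = 338 and 0.538N_1 + N_2 = 332.
Substituting N_2 = 332 - 0.538N_1 into the first: N_1(1 - 0.851·0.538) = 338 - 0.851·332.
So N_1* = 55.5/0.542 = 102, and then N_2* = 332 - 0.538·102 = 277.

N_1* ≈ 102, N_2* ≈ 277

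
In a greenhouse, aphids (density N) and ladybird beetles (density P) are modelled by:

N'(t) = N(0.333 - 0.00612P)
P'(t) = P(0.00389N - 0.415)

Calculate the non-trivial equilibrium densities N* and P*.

Set dP/dt = 0 with P > 0: 0.00389N - 0.415 = 0, so N* = 0.415/0.00389 = 107.
Set dN/dt = 0 with N > 0: 0.333 - 0.00612P = 0, so P* = 0.333/0.00612 = 54.4.

N* ≈ 107, P* ≈ 54.4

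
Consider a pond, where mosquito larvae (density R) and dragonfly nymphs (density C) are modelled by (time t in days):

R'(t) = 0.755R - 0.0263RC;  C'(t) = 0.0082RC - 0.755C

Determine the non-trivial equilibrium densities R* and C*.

R* ≈ 92.1, C* ≈ 28.7

Set dC/dt = 0 with C > 0: 0.0082R - 0.755 = 0, so R* = 0.755/0.0082 = 92.1.
Set dR/dt = 0 with R > 0: 0.755 - 0.0263C = 0, so C* = 0.755/0.0263 = 28.7.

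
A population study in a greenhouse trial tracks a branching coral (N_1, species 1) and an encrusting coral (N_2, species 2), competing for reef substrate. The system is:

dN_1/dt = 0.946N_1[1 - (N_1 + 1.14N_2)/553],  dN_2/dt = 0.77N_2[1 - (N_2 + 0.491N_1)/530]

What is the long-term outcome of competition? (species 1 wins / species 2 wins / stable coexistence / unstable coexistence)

Compare the nullcline intercepts: K1/α12 = 553/1.14 = 485 < K2 = 530; K2/α21 = 530/0.491 = 1080 > K1 = 553.
Since the inequalities point opposite ways, species 2 can invade but species 1 cannot.

species 2 excludes species 1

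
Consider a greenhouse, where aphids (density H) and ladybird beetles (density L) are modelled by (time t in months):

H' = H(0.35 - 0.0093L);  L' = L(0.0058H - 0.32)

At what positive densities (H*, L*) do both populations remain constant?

H* ≈ 55.2, L* ≈ 37.6

Set dL/dt = 0 with L > 0: 0.0058H - 0.32 = 0, so H* = 0.32/0.0058 = 55.2.
Set dH/dt = 0 with H > 0: 0.35 - 0.0093L = 0, so L* = 0.35/0.0093 = 37.6.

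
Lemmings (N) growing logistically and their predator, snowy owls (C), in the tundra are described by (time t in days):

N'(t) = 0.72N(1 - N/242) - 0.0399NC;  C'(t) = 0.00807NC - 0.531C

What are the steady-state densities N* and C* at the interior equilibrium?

N* ≈ 65.8, C* ≈ 13.1

From dC/dt = 0 with C > 0: 0.00807N* = 0.531, so N* = 65.8.
Substitute into dN/dt = 0: 0.72(1 - 65.8/242) = 0.0399C*.
The bracket is 0.728, giving C* = 0.524/0.0399 = 13.1.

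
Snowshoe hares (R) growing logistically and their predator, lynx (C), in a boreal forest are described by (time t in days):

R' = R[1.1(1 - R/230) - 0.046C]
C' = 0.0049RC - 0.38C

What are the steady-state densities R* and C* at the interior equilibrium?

R* ≈ 77.6, C* ≈ 15.9

From dC/dt = 0 with C > 0: 0.0049R* = 0.38, so R* = 77.6.
Substitute into dR/dt = 0: 1.1(1 - 77.6/230) = 0.046C*.
The bracket is 0.663, giving C* = 0.729/0.046 = 15.9.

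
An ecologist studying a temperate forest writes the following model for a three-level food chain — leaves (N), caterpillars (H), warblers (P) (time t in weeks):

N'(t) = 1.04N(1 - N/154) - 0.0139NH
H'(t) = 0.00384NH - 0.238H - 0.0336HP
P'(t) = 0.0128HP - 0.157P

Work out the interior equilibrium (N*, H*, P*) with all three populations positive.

From dP/dt = 0: 0.0128H* = 0.157, so H* = 12.3.
From dN/dt = 0: 1.04(1 - N*/154) = 0.0139·12.3, giving N* = 154·(1 - 0.164) = 129.
From dH/dt = 0: 0.00384·129 - 0.238 = 0.0336P*, so P* = 0.256/0.0336 = 7.63.

N* ≈ 129, H* ≈ 12.3, P* ≈ 7.63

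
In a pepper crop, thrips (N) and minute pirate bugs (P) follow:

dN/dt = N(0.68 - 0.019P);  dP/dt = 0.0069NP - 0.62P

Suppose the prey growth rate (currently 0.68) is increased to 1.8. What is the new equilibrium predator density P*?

At the interior fixed point, setting dN/dt = 0 with N > 0 fixes P* = (prey growth rate)/(NP coefficient) — independent of the other coefficients.
With the change, P* = 1.8/0.019 = 94.7; it rises from 35.8.

P* ≈ 94.7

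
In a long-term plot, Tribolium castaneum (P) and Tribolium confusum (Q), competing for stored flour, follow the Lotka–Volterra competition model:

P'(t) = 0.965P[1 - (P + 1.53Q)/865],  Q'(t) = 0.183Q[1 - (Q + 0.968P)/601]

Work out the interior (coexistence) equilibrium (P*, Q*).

Setting both brackets to zero gives the nullclines P + 1.53Q = 865 and 0.968P + Q = 601.
Substituting Q = 601 - 0.968P into the first: P(1 - 1.53·0.968) = 865 - 1.53·601.
So P* = -54.5/-0.481 = 113, and then Q* = 601 - 0.968·113 = 491.

P* ≈ 113, Q* ≈ 491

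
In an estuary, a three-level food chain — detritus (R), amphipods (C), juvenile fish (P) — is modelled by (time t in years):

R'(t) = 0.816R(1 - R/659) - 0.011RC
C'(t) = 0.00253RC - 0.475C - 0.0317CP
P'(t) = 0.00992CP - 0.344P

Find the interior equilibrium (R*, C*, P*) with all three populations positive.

R* ≈ 351, C* ≈ 34.7, P* ≈ 13

From dP/dt = 0: 0.00992C* = 0.344, so C* = 34.7.
From dR/dt = 0: 0.816(1 - R*/659) = 0.011·34.7, giving R* = 659·(1 - 0.467) = 351.
From dC/dt = 0: 0.00253·351 - 0.475 = 0.0317P*, so P* = 0.413/0.0317 = 13.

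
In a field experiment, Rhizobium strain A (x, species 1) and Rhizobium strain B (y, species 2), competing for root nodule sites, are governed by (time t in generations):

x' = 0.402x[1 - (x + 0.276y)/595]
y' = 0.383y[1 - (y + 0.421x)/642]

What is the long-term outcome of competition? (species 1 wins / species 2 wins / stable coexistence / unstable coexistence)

stable coexistence

Compare the nullcline intercepts: K1/α12 = 595/0.276 = 2160 > K2 = 642; K2/α21 = 642/0.421 = 1520 > K1 = 595.
Since both inequalities hold, each species can invade when rare, so the interior equilibrium is stable.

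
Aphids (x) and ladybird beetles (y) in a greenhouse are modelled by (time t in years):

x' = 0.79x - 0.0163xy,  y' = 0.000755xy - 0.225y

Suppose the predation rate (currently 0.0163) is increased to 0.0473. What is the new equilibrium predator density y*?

At the interior fixed point, setting dx/dt = 0 with x > 0 fixes y* = (prey growth rate)/(xy coefficient) — independent of the other coefficients.
With the change, y* = 0.79/0.0473 = 16.7; it falls from 48.5.

y* ≈ 16.7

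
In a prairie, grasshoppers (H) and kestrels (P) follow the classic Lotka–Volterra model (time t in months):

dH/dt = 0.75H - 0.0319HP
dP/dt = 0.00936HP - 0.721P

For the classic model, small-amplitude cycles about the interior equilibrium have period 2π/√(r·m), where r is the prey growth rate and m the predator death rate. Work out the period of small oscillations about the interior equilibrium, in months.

Here r = 0.75 and m = 0.721, so r·m = 0.541.
ω = √0.541 = 0.735 per month, hence T = 2π/ω ≈ 8.54 months.

T ≈ 8.54 months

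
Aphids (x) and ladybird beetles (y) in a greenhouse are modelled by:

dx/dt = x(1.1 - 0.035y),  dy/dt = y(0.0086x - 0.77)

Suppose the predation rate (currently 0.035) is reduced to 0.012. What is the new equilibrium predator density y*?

At the interior fixed point, setting dx/dt = 0 with x > 0 fixes y* = (prey growth rate)/(xy coefficient) — independent of the other coefficients.
With the change, y* = 1.1/0.012 = 91.7; it rises from 31.4.

y* ≈ 91.7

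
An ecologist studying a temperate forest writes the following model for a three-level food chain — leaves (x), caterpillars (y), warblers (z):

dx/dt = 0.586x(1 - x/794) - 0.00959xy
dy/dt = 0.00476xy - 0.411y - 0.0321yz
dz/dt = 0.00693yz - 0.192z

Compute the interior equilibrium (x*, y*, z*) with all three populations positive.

x* ≈ 434, y* ≈ 27.7, z* ≈ 51.6

From dz/dt = 0: 0.00693y* = 0.192, so y* = 27.7.
From dx/dt = 0: 0.586(1 - x*/794) = 0.00959·27.7, giving x* = 794·(1 - 0.453) = 434.
From dy/dt = 0: 0.00476·434 - 0.411 = 0.0321z*, so z* = 1.65/0.0321 = 51.6.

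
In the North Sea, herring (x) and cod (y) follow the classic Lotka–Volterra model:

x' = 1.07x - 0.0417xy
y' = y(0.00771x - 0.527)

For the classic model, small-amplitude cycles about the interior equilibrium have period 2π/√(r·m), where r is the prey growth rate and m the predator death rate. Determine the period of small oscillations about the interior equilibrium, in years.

Here r = 1.07 and m = 0.527, so r·m = 0.564.
ω = √0.564 = 0.751 per year, hence T = 2π/ω ≈ 8.37 years.

T ≈ 8.37 years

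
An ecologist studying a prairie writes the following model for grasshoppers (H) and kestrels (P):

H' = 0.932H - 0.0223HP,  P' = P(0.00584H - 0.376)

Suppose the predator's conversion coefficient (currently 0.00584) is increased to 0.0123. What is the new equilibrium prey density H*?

H* ≈ 30.6

At the interior fixed point, setting dP/dt = 0 with P > 0 fixes H* = (predator death rate)/(HP coefficient) — independent of the other coefficients.
With the change, H* = 0.376/0.0123 = 30.6; it falls from 64.4.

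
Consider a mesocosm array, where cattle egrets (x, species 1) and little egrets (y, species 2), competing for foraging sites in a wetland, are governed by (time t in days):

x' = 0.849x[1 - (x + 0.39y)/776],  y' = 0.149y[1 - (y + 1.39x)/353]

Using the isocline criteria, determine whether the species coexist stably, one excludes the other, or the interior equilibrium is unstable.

species 1 excludes species 2

Compare the nullcline intercepts: K1/α12 = 776/0.39 = 1990 > K2 = 353; K2/α21 = 353/1.39 = 254 < K1 = 776.
Since the inequalities point opposite ways, species 1 can invade but species 2 cannot.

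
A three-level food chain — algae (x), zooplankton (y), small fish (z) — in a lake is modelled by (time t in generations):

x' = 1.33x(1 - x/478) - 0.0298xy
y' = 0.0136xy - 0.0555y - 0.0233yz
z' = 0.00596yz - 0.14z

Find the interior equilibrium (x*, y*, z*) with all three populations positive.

From dz/dt = 0: 0.00596y* = 0.14, so y* = 23.5.
From dx/dt = 0: 1.33(1 - x*/478) = 0.0298·23.5, giving x* = 478·(1 - 0.526) = 226.
From dy/dt = 0: 0.0136·226 - 0.0555 = 0.0233z*, so z* = 3.02/0.0233 = 130.

x* ≈ 226, y* ≈ 23.5, z* ≈ 130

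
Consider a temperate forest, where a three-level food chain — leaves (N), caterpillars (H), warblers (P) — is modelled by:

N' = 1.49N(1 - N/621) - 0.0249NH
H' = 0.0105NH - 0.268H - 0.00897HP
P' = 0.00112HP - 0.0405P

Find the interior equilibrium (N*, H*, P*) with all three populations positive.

From dP/dt = 0: 0.00112H* = 0.0405, so H* = 36.2.
From dN/dt = 0: 1.49(1 - N*/621) = 0.0249·36.2, giving N* = 621·(1 - 0.604) = 246.
From dH/dt = 0: 0.0105·246 - 0.268 = 0.00897P*, so P* = 2.31/0.00897 = 258.

N* ≈ 246, H* ≈ 36.2, P* ≈ 258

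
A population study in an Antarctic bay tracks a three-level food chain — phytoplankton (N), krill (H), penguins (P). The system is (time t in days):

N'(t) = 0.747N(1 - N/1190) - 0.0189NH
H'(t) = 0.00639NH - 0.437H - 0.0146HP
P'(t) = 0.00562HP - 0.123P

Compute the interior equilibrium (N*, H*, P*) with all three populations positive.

N* ≈ 531, H* ≈ 21.9, P* ≈ 202

From dP/dt = 0: 0.00562H* = 0.123, so H* = 21.9.
From dN/dt = 0: 0.747(1 - N*/1190) = 0.0189·21.9, giving N* = 1190·(1 - 0.554) = 531.
From dH/dt = 0: 0.00639·531 - 0.437 = 0.0146P*, so P* = 2.96/0.0146 = 202.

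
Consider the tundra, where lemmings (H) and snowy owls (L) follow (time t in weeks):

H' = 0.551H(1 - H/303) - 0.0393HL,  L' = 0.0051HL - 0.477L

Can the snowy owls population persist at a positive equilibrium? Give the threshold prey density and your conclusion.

Threshold H = 93.5; K > 93.5, so yes, the predator persists.

The predator equation gives dL/dt > 0 only when H > 0.477/0.0051 = 93.5.
Without the predator, H → K = 303. Since 303 > 93.5, the predator can invade and persist.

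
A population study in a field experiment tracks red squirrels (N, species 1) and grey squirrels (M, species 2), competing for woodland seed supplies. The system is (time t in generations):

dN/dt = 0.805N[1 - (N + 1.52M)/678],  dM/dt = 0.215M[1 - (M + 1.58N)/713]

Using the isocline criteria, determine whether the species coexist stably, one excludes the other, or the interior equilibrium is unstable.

Compare the nullcline intercepts: K1/α12 = 678/1.52 = 446 < K2 = 713; K2/α21 = 713/1.58 = 451 < K1 = 678.
Since both are reversed, neither can invade when rare; the interior point is a saddle.

unstable coexistence (outcome depends on initial conditions)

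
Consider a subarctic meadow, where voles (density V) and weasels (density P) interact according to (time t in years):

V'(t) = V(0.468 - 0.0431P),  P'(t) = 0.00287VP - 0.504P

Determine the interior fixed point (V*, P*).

V* ≈ 176, P* ≈ 10.9

Set dP/dt = 0 with P > 0: 0.00287V - 0.504 = 0, so V* = 0.504/0.00287 = 176.
Set dV/dt = 0 with V > 0: 0.468 - 0.0431P = 0, so P* = 0.468/0.0431 = 10.9.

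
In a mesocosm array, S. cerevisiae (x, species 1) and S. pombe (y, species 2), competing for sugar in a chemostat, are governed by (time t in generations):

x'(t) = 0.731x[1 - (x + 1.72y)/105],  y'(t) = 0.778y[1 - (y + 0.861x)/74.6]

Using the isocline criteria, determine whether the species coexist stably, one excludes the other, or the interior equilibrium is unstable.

unstable coexistence (outcome depends on initial conditions)

Compare the nullcline intercepts: K1/α12 = 105/1.72 = 61 < K2 = 74.6; K2/α21 = 74.6/0.861 = 86.6 < K1 = 105.
Since both are reversed, neither can invade when rare; the interior point is a saddle.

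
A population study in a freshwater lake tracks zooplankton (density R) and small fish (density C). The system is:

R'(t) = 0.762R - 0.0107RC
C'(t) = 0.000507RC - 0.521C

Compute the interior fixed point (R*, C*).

Set dC/dt = 0 with C > 0: 0.000507R - 0.521 = 0, so R* = 0.521/0.000507 = 1030.
Set dR/dt = 0 with R > 0: 0.762 - 0.0107C = 0, so C* = 0.762/0.0107 = 71.2.

R* ≈ 1030, C* ≈ 71.2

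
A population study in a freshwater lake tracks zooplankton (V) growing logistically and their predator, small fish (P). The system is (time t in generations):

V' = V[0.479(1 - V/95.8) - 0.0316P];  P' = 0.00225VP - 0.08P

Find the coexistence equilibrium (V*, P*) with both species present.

V* ≈ 35.6, P* ≈ 9.53

From dP/dt = 0 with P > 0: 0.00225V* = 0.08, so V* = 35.6.
Substitute into dV/dt = 0: 0.479(1 - 35.6/95.8) = 0.0316P*.
The bracket is 0.629, giving P* = 0.301/0.0316 = 9.53.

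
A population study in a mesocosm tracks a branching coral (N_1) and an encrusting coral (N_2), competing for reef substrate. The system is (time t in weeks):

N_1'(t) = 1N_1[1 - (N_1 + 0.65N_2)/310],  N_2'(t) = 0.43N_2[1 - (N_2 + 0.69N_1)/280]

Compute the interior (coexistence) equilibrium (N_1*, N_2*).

Setting both brackets to zero gives the nullclines N_1 + 0.65N_2 = 310 and 0.69N_1 + N_2 = 280.
Substituting N_2 = 280 - 0.69N_1 into the first: N_1(1 - 0.65·0.69) = 310 - 0.65·280.
So N_1* = 128/0.552 = 232, and then N_2* = 280 - 0.69·232 = 120.

N_1* ≈ 232, N_2* ≈ 120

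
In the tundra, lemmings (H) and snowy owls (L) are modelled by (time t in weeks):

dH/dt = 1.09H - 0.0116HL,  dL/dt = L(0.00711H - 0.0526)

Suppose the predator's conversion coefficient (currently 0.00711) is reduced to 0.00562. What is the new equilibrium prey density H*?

H* ≈ 9.36

At the interior fixed point, setting dL/dt = 0 with L > 0 fixes H* = (predator death rate)/(HL coefficient) — independent of the other coefficients.
With the change, H* = 0.0526/0.00562 = 9.36; it rises from 7.4.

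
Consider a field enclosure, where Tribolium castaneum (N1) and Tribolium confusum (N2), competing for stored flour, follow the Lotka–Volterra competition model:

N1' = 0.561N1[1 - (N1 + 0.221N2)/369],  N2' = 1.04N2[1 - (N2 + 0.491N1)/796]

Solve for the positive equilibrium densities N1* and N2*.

N1* ≈ 217, N2* ≈ 690

Setting both brackets to zero gives the nullclines N1 + 0.221N2 = 369 and 0.491N1 + N2 = 796.
Substituting N2 = 796 - 0.491N1 into the first: N1(1 - 0.221·0.491) = 369 - 0.221·796.
So N1* = 193/0.891 = 217, and then N2* = 796 - 0.491·217 = 690.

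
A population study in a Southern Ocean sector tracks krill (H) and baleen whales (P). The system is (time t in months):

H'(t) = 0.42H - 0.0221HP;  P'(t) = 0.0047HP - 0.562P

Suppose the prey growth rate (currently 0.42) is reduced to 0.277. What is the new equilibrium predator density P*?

At the interior fixed point, setting dH/dt = 0 with H > 0 fixes P* = (prey growth rate)/(HP coefficient) — independent of the other coefficients.
With the change, P* = 0.277/0.0221 = 12.5; it falls from 19.

P* ≈ 12.5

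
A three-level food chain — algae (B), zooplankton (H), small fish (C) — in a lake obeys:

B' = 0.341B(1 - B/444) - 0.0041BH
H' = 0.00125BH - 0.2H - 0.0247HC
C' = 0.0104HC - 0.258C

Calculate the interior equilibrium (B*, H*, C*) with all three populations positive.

B* ≈ 312, H* ≈ 24.8, C* ≈ 7.67

From dC/dt = 0: 0.0104H* = 0.258, so H* = 24.8.
From dB/dt = 0: 0.341(1 - B*/444) = 0.0041·24.8, giving B* = 444·(1 - 0.298) = 312.
From dH/dt = 0: 0.00125·312 - 0.2 = 0.0247C*, so C* = 0.189/0.0247 = 7.67.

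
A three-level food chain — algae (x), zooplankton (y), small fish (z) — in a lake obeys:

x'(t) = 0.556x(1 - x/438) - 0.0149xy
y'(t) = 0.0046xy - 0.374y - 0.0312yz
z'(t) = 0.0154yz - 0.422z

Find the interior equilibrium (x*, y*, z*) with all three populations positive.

From dz/dt = 0: 0.0154y* = 0.422, so y* = 27.4.
From dx/dt = 0: 0.556(1 - x*/438) = 0.0149·27.4, giving x* = 438·(1 - 0.734) = 116.
From dy/dt = 0: 0.0046·116 - 0.374 = 0.0312z*, so z* = 0.161/0.0312 = 5.17.

x* ≈ 116, y* ≈ 27.4, z* ≈ 5.17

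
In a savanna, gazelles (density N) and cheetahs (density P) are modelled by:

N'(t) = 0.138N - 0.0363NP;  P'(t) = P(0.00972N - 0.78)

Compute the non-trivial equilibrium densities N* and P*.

Set dP/dt = 0 with P > 0: 0.00972N - 0.78 = 0, so N* = 0.78/0.00972 = 80.2.
Set dN/dt = 0 with N > 0: 0.138 - 0.0363P = 0, so P* = 0.138/0.0363 = 3.8.

N* ≈ 80.2, P* ≈ 3.8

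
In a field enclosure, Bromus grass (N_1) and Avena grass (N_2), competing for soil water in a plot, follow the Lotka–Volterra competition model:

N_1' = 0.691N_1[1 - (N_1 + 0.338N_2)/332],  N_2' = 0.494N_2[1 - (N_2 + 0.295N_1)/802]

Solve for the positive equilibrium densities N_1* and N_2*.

N_1* ≈ 67.7, N_2* ≈ 782

Setting both brackets to zero gives the nullclines N_1 + 0.338N_2 = 332 and 0.295N_1 + N_2 = 802.
Substituting N_2 = 802 - 0.295N_1 into the first: N_1(1 - 0.338·0.295) = 332 - 0.338·802.
So N_1* = 60.9/0.9 = 67.7, and then N_2* = 802 - 0.295·67.7 = 782.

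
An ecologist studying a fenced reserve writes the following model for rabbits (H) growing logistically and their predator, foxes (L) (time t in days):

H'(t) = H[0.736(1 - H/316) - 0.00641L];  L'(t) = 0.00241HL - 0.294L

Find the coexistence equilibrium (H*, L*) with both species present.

From dL/dt = 0 with L > 0: 0.00241H* = 0.294, so H* = 122.
Substitute into dH/dt = 0: 0.736(1 - 122/316) = 0.00641L*.
The bracket is 0.614, giving L* = 0.452/0.00641 = 70.5.

H* ≈ 122, L* ≈ 70.5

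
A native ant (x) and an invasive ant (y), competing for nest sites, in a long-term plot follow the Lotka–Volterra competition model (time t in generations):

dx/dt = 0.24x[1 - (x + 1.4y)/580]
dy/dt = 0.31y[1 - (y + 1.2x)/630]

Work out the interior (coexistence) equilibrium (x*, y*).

Setting both brackets to zero gives the nullclines x + 1.4y = 580 and 1.2x + y = 630.
Substituting y = 630 - 1.2x into the first: x(1 - 1.4·1.2) = 580 - 1.4·630.
So x* = -302/-0.68 = 444, and then y* = 630 - 1.2·444 = 97.1.

x* ≈ 444, y* ≈ 97.1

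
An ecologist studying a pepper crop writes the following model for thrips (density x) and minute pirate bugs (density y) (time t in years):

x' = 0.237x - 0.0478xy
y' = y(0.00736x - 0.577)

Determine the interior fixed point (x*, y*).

x* ≈ 78.4, y* ≈ 4.96

Set dy/dt = 0 with y > 0: 0.00736x - 0.577 = 0, so x* = 0.577/0.00736 = 78.4.
Set dx/dt = 0 with x > 0: 0.237 - 0.0478y = 0, so y* = 0.237/0.0478 = 4.96.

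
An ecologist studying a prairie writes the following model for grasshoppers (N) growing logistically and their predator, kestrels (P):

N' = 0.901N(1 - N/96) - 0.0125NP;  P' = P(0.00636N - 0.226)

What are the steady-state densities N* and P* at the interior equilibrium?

N* ≈ 35.5, P* ≈ 45.4

From dP/dt = 0 with P > 0: 0.00636N* = 0.226, so N* = 35.5.
Substitute into dN/dt = 0: 0.901(1 - 35.5/96) = 0.0125P*.
The bracket is 0.63, giving P* = 0.567/0.0125 = 45.4.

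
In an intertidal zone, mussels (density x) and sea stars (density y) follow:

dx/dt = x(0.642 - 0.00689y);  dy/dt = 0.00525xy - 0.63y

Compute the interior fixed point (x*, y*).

Set dy/dt = 0 with y > 0: 0.00525x - 0.63 = 0, so x* = 0.63/0.00525 = 120.
Set dx/dt = 0 with x > 0: 0.642 - 0.00689y = 0, so y* = 0.642/0.00689 = 93.2.

x* ≈ 120, y* ≈ 93.2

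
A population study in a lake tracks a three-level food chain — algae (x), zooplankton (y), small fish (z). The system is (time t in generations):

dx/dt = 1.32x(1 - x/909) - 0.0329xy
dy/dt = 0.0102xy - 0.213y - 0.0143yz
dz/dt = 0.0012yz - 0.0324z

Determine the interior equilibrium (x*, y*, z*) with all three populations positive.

x* ≈ 297, y* ≈ 27, z* ≈ 197

From dz/dt = 0: 0.0012y* = 0.0324, so y* = 27.
From dx/dt = 0: 1.32(1 - x*/909) = 0.0329·27, giving x* = 909·(1 - 0.673) = 297.
From dy/dt = 0: 0.0102·297 - 0.213 = 0.0143z*, so z* = 2.82/0.0143 = 197.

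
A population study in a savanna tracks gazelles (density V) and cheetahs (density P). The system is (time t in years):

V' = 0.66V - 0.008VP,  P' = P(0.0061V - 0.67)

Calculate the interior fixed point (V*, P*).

V* ≈ 110, P* ≈ 82.5

Set dP/dt = 0 with P > 0: 0.0061V - 0.67 = 0, so V* = 0.67/0.0061 = 110.
Set dV/dt = 0 with V > 0: 0.66 - 0.008P = 0, so P* = 0.66/0.008 = 82.5.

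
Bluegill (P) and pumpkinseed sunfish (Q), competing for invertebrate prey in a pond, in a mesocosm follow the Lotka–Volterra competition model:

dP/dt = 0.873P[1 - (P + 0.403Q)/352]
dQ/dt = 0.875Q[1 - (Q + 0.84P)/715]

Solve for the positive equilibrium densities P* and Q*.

Setting both brackets to zero gives the nullclines P + 0.403Q = 352 and 0.84P + Q = 715.
Substituting Q = 715 - 0.84P into the first: P(1 - 0.403·0.84) = 352 - 0.403·715.
So P* = 63.9/0.661 = 96.5, and then Q* = 715 - 0.84·96.5 = 634.

P* ≈ 96.5, Q* ≈ 634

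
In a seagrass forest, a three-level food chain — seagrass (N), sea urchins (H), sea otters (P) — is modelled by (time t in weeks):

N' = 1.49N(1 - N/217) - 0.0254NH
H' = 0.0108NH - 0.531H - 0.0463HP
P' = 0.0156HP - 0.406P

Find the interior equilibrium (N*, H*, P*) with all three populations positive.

N* ≈ 121, H* ≈ 26, P* ≈ 16.7

From dP/dt = 0: 0.0156H* = 0.406, so H* = 26.
From dN/dt = 0: 1.49(1 - N*/217) = 0.0254·26, giving N* = 217·(1 - 0.444) = 121.
From dH/dt = 0: 0.0108·121 - 0.531 = 0.0463P*, so P* = 0.773/0.0463 = 16.7.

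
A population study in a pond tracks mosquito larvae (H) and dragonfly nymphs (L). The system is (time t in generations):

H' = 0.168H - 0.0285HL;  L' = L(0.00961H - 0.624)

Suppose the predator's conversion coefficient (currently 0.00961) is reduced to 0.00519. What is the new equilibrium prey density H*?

At the interior fixed point, setting dL/dt = 0 with L > 0 fixes H* = (predator death rate)/(HL coefficient) — independent of the other coefficients.
With the change, H* = 0.624/0.00519 = 120; it rises from 64.9.

H* ≈ 120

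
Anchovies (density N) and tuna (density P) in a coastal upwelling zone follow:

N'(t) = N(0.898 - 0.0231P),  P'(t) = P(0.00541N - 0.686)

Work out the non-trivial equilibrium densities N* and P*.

N* ≈ 127, P* ≈ 38.9

Set dP/dt = 0 with P > 0: 0.00541N - 0.686 = 0, so N* = 0.686/0.00541 = 127.
Set dN/dt = 0 with N > 0: 0.898 - 0.0231P = 0, so P* = 0.898/0.0231 = 38.9.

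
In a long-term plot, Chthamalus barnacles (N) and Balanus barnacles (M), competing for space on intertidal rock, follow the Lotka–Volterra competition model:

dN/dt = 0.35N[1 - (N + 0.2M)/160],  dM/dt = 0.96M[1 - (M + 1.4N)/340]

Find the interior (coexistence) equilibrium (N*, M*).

N* ≈ 128, M* ≈ 161

Setting both brackets to zero gives the nullclines N + 0.2M = 160 and 1.4N + M = 340.
Substituting M = 340 - 1.4N into the first: N(1 - 0.2·1.4) = 160 - 0.2·340.
So N* = 92/0.72 = 128, and then M* = 340 - 1.4·128 = 161.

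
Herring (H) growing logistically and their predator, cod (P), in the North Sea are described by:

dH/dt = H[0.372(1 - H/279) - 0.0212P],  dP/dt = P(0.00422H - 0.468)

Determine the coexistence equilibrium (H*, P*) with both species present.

From dP/dt = 0 with P > 0: 0.00422H* = 0.468, so H* = 111.
Substitute into dH/dt = 0: 0.372(1 - 111/279) = 0.0212P*.
The bracket is 0.603, giving P* = 0.224/0.0212 = 10.6.

H* ≈ 111, P* ≈ 10.6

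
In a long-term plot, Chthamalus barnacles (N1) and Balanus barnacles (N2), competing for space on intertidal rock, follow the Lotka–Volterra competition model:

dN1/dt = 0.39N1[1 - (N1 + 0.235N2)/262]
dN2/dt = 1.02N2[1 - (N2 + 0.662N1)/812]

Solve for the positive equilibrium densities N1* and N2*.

Setting both brackets to zero gives the nullclines N1 + 0.235N2 = 262 and 0.662N1 + N2 = 812.
Substituting N2 = 812 - 0.662N1 into the first: N1(1 - 0.235·0.662) = 262 - 0.235·812.
So N1* = 71.2/0.844 = 84.3, and then N2* = 812 - 0.662·84.3 = 756.

N1* ≈ 84.3, N2* ≈ 756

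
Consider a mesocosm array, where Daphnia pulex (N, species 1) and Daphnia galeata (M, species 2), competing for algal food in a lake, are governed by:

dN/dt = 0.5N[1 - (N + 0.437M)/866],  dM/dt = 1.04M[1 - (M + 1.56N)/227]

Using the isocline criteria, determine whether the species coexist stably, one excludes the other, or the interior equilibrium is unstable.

species 1 excludes species 2

Compare the nullcline intercepts: K1/α12 = 866/0.437 = 1980 > K2 = 227; K2/α21 = 227/1.56 = 146 < K1 = 866.
Since the inequalities point opposite ways, species 1 can invade but species 2 cannot.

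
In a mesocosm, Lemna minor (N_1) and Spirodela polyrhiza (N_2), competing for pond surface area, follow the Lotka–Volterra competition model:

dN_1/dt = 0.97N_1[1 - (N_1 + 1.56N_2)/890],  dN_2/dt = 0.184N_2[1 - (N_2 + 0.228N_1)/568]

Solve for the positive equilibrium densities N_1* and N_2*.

Setting both brackets to zero gives the nullclines N_1 + 1.56N_2 = 890 and 0.228N_1 + N_2 = 568.
Substituting N_2 = 568 - 0.228N_1 into the first: N_1(1 - 1.56·0.228) = 890 - 1.56·568.
So N_1* = 3.92/0.644 = 6.08, and then N_2* = 568 - 0.228·6.08 = 567.

N_1* ≈ 6.08, N_2* ≈ 567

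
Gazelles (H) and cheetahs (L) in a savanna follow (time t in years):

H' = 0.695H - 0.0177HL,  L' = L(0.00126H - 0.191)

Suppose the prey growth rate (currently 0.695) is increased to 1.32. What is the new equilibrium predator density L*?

L* ≈ 74.6

At the interior fixed point, setting dH/dt = 0 with H > 0 fixes L* = (prey growth rate)/(HL coefficient) — independent of the other coefficients.
With the change, L* = 1.32/0.0177 = 74.6; it rises from 39.3.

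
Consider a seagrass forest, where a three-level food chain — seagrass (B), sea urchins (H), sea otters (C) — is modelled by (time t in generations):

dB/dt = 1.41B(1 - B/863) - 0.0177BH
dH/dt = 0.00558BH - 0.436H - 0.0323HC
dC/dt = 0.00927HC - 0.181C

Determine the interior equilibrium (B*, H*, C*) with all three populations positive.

From dC/dt = 0: 0.00927H* = 0.181, so H* = 19.5.
From dB/dt = 0: 1.41(1 - B*/863) = 0.0177·19.5, giving B* = 863·(1 - 0.245) = 651.
From dH/dt = 0: 0.00558·651 - 0.436 = 0.0323C*, so C* = 3.2/0.0323 = 99.

B* ≈ 651, H* ≈ 19.5, C* ≈ 99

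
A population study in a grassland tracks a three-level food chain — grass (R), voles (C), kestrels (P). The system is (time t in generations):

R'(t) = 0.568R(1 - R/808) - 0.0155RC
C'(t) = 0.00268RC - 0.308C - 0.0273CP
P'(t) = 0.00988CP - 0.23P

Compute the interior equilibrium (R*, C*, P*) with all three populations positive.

R* ≈ 295, C* ≈ 23.3, P* ≈ 17.6

From dP/dt = 0: 0.00988C* = 0.23, so C* = 23.3.
From dR/dt = 0: 0.568(1 - R*/808) = 0.0155·23.3, giving R* = 808·(1 - 0.635) = 295.
From dC/dt = 0: 0.00268·295 - 0.308 = 0.0273P*, so P* = 0.482/0.0273 = 17.6.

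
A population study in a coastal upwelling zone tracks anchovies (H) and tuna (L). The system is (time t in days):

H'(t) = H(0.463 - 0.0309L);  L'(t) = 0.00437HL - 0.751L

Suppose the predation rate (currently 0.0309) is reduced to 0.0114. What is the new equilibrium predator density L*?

At the interior fixed point, setting dH/dt = 0 with H > 0 fixes L* = (prey growth rate)/(HL coefficient) — independent of the other coefficients.
With the change, L* = 0.463/0.0114 = 40.6; it rises from 15.

L* ≈ 40.6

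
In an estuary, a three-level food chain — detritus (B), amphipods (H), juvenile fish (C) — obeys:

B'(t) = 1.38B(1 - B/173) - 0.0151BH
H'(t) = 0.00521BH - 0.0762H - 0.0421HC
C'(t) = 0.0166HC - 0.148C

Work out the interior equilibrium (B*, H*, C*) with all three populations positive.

From dC/dt = 0: 0.0166H* = 0.148, so H* = 8.92.
From dB/dt = 0: 1.38(1 - B*/173) = 0.0151·8.92, giving B* = 173·(1 - 0.0976) = 156.
From dH/dt = 0: 0.00521·156 - 0.0762 = 0.0421C*, so C* = 0.737/0.0421 = 17.5.

B* ≈ 156, H* ≈ 8.92, C* ≈ 17.5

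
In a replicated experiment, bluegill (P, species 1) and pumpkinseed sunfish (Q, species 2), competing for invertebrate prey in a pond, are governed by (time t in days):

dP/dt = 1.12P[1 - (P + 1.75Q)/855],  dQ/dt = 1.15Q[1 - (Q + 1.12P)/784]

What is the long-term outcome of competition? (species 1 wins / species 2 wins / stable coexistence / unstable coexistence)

Compare the nullcline intercepts: K1/α12 = 855/1.75 = 489 < K2 = 784; K2/α21 = 784/1.12 = 700 < K1 = 855.
Since both are reversed, neither can invade when rare; the interior point is a saddle.

unstable coexistence (outcome depends on initial conditions)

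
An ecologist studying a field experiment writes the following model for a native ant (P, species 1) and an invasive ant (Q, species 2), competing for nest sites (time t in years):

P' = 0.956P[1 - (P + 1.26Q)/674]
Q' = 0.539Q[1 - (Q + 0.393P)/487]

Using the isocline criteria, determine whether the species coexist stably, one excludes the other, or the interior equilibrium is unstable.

stable coexistence

Compare the nullcline intercepts: K1/α12 = 674/1.26 = 535 > K2 = 487; K2/α21 = 487/0.393 = 1240 > K1 = 674.
Since both inequalities hold, each species can invade when rare, so the interior equilibrium is stable.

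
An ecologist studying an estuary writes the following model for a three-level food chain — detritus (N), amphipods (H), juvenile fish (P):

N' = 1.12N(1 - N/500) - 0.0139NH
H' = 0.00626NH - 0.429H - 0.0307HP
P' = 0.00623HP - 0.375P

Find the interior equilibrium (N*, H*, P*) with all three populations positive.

N* ≈ 126, H* ≈ 60.2, P* ≈ 11.8

From dP/dt = 0: 0.00623H* = 0.375, so H* = 60.2.
From dN/dt = 0: 1.12(1 - N*/500) = 0.0139·60.2, giving N* = 500·(1 - 0.747) = 126.
From dH/dt = 0: 0.00626·126 - 0.429 = 0.0307P*, so P* = 0.363/0.0307 = 11.8.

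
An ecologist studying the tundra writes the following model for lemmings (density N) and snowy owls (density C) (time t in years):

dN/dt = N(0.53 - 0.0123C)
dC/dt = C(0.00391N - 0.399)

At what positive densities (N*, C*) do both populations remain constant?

N* ≈ 102, C* ≈ 43.1

Set dC/dt = 0 with C > 0: 0.00391N - 0.399 = 0, so N* = 0.399/0.00391 = 102.
Set dN/dt = 0 with N > 0: 0.53 - 0.0123C = 0, so C* = 0.53/0.0123 = 43.1.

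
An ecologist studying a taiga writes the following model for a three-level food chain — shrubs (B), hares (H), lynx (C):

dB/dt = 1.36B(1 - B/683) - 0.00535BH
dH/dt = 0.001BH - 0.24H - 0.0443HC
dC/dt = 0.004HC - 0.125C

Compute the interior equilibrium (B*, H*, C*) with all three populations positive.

B* ≈ 599, H* ≈ 31.2, C* ≈ 8.1

From dC/dt = 0: 0.004H* = 0.125, so H* = 31.2.
From dB/dt = 0: 1.36(1 - B*/683) = 0.00535·31.2, giving B* = 683·(1 - 0.123) = 599.
From dH/dt = 0: 0.001·599 - 0.24 = 0.0443C*, so C* = 0.359/0.0443 = 8.1.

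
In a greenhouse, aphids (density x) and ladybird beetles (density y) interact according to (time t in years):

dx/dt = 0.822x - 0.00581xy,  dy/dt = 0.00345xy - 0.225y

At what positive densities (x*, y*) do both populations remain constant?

Set dy/dt = 0 with y > 0: 0.00345x - 0.225 = 0, so x* = 0.225/0.00345 = 65.2.
Set dx/dt = 0 with x > 0: 0.822 - 0.00581y = 0, so y* = 0.822/0.00581 = 141.

x* ≈ 65.2, y* ≈ 141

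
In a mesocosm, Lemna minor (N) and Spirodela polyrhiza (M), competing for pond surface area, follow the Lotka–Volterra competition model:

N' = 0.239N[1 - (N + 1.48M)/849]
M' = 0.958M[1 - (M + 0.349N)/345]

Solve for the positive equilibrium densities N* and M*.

Setting both brackets to zero gives the nullclines N + 1.48M = 849 and 0.349N + M = 345.
Substituting M = 345 - 0.349N into the first: N(1 - 1.48·0.349) = 849 - 1.48·345.
So N* = 338/0.483 = 700, and then M* = 345 - 0.349·700 = 101.

N* ≈ 700, M* ≈ 101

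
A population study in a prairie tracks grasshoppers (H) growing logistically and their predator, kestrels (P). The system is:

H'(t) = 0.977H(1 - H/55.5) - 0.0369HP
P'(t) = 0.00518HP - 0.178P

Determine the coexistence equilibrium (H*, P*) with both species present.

H* ≈ 34.4, P* ≈ 10.1

From dP/dt = 0 with P > 0: 0.00518H* = 0.178, so H* = 34.4.
Substitute into dH/dt = 0: 0.977(1 - 34.4/55.5) = 0.0369P*.
The bracket is 0.381, giving P* = 0.372/0.0369 = 10.1.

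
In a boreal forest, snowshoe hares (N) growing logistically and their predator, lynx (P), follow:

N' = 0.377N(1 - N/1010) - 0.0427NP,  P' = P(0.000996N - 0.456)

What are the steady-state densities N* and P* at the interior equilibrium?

From dP/dt = 0 with P > 0: 0.000996N* = 0.456, so N* = 458.
Substitute into dN/dt = 0: 0.377(1 - 458/1010) = 0.0427P*.
The bracket is 0.547, giving P* = 0.206/0.0427 = 4.83.

N* ≈ 458, P* ≈ 4.83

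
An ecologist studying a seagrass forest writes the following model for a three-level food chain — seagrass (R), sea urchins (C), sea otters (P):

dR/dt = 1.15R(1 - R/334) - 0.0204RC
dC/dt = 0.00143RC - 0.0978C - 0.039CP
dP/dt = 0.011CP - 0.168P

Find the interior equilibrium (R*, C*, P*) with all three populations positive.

From dP/dt = 0: 0.011C* = 0.168, so C* = 15.3.
From dR/dt = 0: 1.15(1 - R*/334) = 0.0204·15.3, giving R* = 334·(1 - 0.271) = 244.
From dC/dt = 0: 0.00143·244 - 0.0978 = 0.039P*, so P* = 0.25/0.039 = 6.42.

R* ≈ 244, C* ≈ 15.3, P* ≈ 6.42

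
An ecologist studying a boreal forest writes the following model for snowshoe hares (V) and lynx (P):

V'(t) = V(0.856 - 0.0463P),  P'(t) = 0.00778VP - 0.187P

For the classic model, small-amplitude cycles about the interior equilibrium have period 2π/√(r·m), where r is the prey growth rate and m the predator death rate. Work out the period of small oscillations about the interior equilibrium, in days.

T ≈ 15.7 days

Here r = 0.856 and m = 0.187, so r·m = 0.16.
ω = √0.16 = 0.4 per day, hence T = 2π/ω ≈ 15.7 days.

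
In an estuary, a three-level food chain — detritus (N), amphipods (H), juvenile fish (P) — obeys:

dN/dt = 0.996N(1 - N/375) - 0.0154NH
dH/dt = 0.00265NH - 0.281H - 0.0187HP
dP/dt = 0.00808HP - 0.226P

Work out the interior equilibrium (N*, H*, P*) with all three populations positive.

N* ≈ 213, H* ≈ 28, P* ≈ 15.1

From dP/dt = 0: 0.00808H* = 0.226, so H* = 28.
From dN/dt = 0: 0.996(1 - N*/375) = 0.0154·28, giving N* = 375·(1 - 0.432) = 213.
From dH/dt = 0: 0.00265·213 - 0.281 = 0.0187P*, so P* = 0.283/0.0187 = 15.1.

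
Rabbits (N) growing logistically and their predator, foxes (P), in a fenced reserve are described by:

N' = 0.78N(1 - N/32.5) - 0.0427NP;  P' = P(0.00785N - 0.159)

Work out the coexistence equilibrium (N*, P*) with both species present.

N* ≈ 20.3, P* ≈ 6.88

From dP/dt = 0 with P > 0: 0.00785N* = 0.159, so N* = 20.3.
Substitute into dN/dt = 0: 0.78(1 - 20.3/32.5) = 0.0427P*.
The bracket is 0.377, giving P* = 0.294/0.0427 = 6.88.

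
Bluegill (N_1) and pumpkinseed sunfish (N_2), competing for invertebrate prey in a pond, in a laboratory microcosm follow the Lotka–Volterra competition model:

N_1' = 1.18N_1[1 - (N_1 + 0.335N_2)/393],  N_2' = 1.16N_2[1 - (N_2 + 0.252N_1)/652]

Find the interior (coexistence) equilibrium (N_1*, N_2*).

Setting both brackets to zero gives the nullclines N_1 + 0.335N_2 = 393 and 0.252N_1 + N_2 = 652.
Substituting N_2 = 652 - 0.252N_1 into the first: N_1(1 - 0.335·0.252) = 393 - 0.335·652.
So N_1* = 175/0.916 = 191, and then N_2* = 652 - 0.252·191 = 604.

N_1* ≈ 191, N_2* ≈ 604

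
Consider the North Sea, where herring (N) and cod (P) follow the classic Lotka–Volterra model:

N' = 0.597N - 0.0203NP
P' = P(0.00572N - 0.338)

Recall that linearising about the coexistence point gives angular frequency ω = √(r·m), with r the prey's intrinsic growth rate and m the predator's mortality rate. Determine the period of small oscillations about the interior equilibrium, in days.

T ≈ 14 days

Here r = 0.597 and m = 0.338, so r·m = 0.202.
ω = √0.202 = 0.449 per day, hence T = 2π/ω ≈ 14 days.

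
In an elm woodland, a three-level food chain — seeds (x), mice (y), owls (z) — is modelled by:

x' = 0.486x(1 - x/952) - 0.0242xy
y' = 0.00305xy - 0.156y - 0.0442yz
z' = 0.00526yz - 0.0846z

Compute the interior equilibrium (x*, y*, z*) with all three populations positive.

From dz/dt = 0: 0.00526y* = 0.0846, so y* = 16.1.
From dx/dt = 0: 0.486(1 - x*/952) = 0.0242·16.1, giving x* = 952·(1 - 0.801) = 190.
From dy/dt = 0: 0.00305·190 - 0.156 = 0.0442z*, so z* = 0.422/0.0442 = 9.55.

x* ≈ 190, y* ≈ 16.1, z* ≈ 9.55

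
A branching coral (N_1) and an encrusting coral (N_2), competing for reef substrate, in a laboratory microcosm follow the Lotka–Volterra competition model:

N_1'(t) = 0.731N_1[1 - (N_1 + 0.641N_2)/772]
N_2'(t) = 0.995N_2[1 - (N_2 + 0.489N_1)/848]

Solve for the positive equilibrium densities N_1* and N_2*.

Setting both brackets to zero gives the nullclines N_1 + 0.641N_2 = 772 and 0.489N_1 + N_2 = 848.
Substituting N_2 = 848 - 0.489N_1 into the first: N_1(1 - 0.641·0.489) = 772 - 0.641·848.
So N_1* = 228/0.687 = 333, and then N_2* = 848 - 0.489·333 = 685.

N_1* ≈ 333, N_2* ≈ 685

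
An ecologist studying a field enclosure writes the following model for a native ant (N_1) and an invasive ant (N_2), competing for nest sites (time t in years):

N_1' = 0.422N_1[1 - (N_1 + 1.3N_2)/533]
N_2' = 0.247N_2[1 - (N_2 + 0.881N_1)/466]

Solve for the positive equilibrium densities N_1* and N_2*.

N_1* ≈ 501, N_2* ≈ 24.6

Setting both brackets to zero gives the nullclines N_1 + 1.3N_2 = 533 and 0.881N_1 + N_2 = 466.
Substituting N_2 = 466 - 0.881N_1 into the first: N_1(1 - 1.3·0.881) = 533 - 1.3·466.
So N_1* = -72.8/-0.145 = 501, and then N_2* = 466 - 0.881·501 = 24.6.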